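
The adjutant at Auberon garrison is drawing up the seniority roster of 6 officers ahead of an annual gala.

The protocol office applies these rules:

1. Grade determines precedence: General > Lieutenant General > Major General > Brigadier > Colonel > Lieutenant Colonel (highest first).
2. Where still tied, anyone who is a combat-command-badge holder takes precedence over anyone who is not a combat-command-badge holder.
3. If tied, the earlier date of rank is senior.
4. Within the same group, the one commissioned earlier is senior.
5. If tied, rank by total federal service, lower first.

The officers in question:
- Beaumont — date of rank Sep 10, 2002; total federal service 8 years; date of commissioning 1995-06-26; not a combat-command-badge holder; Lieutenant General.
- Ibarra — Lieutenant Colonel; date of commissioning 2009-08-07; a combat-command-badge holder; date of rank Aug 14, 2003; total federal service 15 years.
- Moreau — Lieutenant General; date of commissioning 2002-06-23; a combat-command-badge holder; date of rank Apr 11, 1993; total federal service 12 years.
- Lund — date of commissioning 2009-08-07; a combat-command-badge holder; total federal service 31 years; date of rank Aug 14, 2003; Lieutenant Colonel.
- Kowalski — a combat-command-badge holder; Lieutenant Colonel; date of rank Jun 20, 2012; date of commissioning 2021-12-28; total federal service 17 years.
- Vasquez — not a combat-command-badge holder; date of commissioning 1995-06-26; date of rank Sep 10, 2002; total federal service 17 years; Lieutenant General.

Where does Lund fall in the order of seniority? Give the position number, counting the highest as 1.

By grade: Moreau, Beaumont and Vasquez (Lieutenant General); then Ibarra, Lund and Kowalski (Lieutenant Colonel).
Among Moreau, Beaumont and Vasquez, a combat-command-badge holder before not a combat-command-badge holder: Moreau (a combat-command-badge holder) before Beaumont and Vasquez (not a combat-command-badge holder).
Beaumont and Vasquez both have date of rank Sep 10, 2002, so the next rule applies.
Beaumont and Vasquez both have date of commissioning 1995-06-26, so the next rule applies.
Among Beaumont and Vasquez, by total federal service (lower first): Beaumont (8 years) before Vasquez (17 years).
Ibarra, Lund and Kowalski are each a combat-command-badge holder, so the next rule applies.
Among Ibarra, Lund and Kowalski, by date of rank (earlier first): Ibarra and Lund (Aug 14, 2003) before Kowalski (Jun 20, 2012).
Ibarra and Lund both have date of commissioning 2009-08-07, so the next rule applies.
Among Ibarra and Lund, by total federal service (lower first): Ibarra (15 years) before Lund (31 years).
Order: Moreau, Beaumont, Vasquez, Ibarra, Lund, Kowalski. So position 5.

5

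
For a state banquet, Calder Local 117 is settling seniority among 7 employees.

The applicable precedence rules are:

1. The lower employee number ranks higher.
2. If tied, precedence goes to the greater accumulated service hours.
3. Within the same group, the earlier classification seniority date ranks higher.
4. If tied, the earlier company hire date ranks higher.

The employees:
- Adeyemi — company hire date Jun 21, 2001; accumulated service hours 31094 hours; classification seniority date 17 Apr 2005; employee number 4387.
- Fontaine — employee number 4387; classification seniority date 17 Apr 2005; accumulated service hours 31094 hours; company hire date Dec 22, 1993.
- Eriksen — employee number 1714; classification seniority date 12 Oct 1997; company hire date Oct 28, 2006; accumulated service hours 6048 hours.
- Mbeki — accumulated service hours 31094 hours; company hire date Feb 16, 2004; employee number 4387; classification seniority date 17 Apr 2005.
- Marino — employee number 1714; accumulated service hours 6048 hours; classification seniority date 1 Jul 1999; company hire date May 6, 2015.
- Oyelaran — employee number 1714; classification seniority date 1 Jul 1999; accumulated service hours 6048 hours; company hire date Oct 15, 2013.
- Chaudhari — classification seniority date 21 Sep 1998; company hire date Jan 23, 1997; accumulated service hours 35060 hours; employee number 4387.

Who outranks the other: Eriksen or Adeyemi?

By employee number (lower first): Eriksen, Oyelaran and Marino (each 1714); then Chaudhari, Fontaine, Adeyemi and Mbeki (each 4387).
Eriksen, Oyelaran and Marino all have accumulated service hours 6048 hours, so the next rule applies.
Among Eriksen, Oyelaran and Marino, by classification seniority date (earlier first): Eriksen (12 Oct 1997) before Oyelaran and Marino (1 Jul 1999).
Among Oyelaran and Marino, by company hire date (earlier first): Oyelaran (Oct 15, 2013) before Marino (May 6, 2015).
Among Chaudhari, Fontaine, Adeyemi and Mbeki, by accumulated service hours (higher first): Chaudhari (35060 hours) before Fontaine, Adeyemi and Mbeki (31094 hours).
Fontaine, Adeyemi and Mbeki all have classification seniority date 17 Apr 2005, so the next rule applies.
Among Fontaine, Adeyemi and Mbeki, by company hire date (earlier first): Fontaine (Dec 22, 1993) before Adeyemi (Jun 21, 2001) before Mbeki (Feb 16, 2004).
So Eriksen takes precedence.

Eriksen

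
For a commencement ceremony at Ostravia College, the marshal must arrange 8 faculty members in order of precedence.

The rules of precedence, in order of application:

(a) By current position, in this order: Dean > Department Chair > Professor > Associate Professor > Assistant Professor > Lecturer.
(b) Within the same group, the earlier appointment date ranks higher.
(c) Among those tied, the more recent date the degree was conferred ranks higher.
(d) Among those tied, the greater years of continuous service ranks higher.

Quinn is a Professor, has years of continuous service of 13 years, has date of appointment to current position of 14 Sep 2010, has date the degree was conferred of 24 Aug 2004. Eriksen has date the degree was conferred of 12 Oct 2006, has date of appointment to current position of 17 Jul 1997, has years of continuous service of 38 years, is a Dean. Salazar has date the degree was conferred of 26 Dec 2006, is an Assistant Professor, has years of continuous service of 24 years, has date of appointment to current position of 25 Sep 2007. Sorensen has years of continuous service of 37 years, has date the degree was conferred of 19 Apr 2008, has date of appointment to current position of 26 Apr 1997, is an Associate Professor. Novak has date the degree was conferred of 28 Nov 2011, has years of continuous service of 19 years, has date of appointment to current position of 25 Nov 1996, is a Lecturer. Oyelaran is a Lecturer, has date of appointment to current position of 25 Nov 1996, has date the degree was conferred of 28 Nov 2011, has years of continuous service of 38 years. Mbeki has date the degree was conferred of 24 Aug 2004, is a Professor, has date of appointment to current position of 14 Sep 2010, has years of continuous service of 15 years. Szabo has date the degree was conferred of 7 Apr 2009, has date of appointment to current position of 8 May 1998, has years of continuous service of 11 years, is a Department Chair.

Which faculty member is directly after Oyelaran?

By current position: Eriksen (Dean); then Szabo (Department Chair); then Mbeki and Quinn (Professor); then Sorensen (Associate Professor); then Salazar (Assistant Professor); then Oyelaran and Novak (Lecturer).
Mbeki and Quinn both have date of appointment to current position 14 Sep 2010, so the next rule applies.
Mbeki and Quinn both have date the degree was conferred 24 Aug 2004, so the next rule applies.
Among Mbeki and Quinn, by years of continuous service (higher first): Mbeki (15 years) before Quinn (13 years).
Oyelaran and Novak both have date of appointment to current position 25 Nov 1996, so the next rule applies.
Oyelaran and Novak both have date the degree was conferred 28 Nov 2011, so the next rule applies.
Among Oyelaran and Novak, by years of continuous service (higher first): Oyelaran (38 years) before Novak (19 years).
Order: Eriksen, Szabo, Mbeki, Quinn, Sorensen, Salazar, Oyelaran, Novak.

Novak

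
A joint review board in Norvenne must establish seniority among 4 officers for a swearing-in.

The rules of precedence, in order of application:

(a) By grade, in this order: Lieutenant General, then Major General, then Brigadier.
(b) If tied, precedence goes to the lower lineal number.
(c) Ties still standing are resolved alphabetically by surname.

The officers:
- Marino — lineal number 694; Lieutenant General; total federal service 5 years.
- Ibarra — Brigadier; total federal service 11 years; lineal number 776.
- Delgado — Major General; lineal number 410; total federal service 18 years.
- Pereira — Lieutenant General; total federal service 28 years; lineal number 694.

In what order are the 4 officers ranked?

Marino, Pereira, Delgado, Ibarra

By grade: Marino and Pereira (Lieutenant General); then Delgado (Major General); then Ibarra (Brigadier).
Marino and Pereira both have lineal number 694, so the next rule applies.
Among Marino and Pereira, alphabetically by surname: Marino before Pereira.
Full order: Marino, Pereira, Delgado, Ibarra.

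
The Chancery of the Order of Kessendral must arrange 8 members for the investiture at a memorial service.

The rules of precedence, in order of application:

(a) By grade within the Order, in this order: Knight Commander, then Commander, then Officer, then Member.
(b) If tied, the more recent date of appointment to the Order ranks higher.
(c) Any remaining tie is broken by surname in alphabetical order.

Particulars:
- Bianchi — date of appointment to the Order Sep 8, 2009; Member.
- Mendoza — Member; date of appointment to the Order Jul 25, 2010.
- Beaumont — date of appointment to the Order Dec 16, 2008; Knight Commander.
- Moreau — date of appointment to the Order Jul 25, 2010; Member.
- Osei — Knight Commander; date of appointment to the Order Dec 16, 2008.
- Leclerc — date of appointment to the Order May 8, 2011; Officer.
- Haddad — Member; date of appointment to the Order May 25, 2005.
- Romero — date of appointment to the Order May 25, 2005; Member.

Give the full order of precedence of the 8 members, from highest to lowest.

Beaumont, Osei, Leclerc, Mendoza, Moreau, Bianchi, Haddad, Romero

By grade within the Order: Beaumont and Osei (Knight Commander); then Leclerc (Officer); then Mendoza, Moreau, Bianchi, Haddad and Romero (Member).
Beaumont and Osei both have date of appointment to the Order Dec 16, 2008, so the next rule applies.
Among Beaumont and Osei, alphabetically by surname: Beaumont before Osei.
Among Mendoza, Moreau, Bianchi, Haddad and Romero, by date of appointment to the Order (later first): Mendoza and Moreau (Jul 25, 2010) before Bianchi (Sep 8, 2009) before Haddad and Romero (May 25, 2005).
Among Mendoza and Moreau, alphabetically by surname: Mendoza before Moreau.
Among Haddad and Romero, alphabetically by surname: Haddad before Romero.
Full order: Beaumont, Osei, Leclerc, Mendoza, Moreau, Bianchi, Haddad, Romero.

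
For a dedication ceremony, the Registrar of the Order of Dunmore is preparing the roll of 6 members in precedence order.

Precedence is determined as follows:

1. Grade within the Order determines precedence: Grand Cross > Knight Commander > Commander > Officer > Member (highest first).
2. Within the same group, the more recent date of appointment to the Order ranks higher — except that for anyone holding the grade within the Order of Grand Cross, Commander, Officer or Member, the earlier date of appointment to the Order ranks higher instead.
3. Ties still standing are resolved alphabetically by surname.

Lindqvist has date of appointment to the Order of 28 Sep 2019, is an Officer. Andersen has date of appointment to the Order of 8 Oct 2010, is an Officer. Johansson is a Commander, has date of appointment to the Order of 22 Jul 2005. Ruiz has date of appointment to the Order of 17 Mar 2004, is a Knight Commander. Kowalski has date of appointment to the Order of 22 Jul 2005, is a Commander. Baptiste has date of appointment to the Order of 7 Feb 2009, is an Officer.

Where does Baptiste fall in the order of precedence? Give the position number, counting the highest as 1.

4

By grade within the Order: Ruiz (Knight Commander); then Johansson and Kowalski (Commander); then Baptiste, Andersen and Lindqvist (Officer).
Johansson and Kowalski both have date of appointment to the Order 22 Jul 2005, so the next rule applies.
Among Johansson and Kowalski, alphabetically by surname: Johansson before Kowalski.
Among Baptiste, Andersen and Lindqvist, by date of appointment to the Order (earlier first) (reversed rule for this group): Baptiste (7 Feb 2009) before Andersen (8 Oct 2010) before Lindqvist (28 Sep 2019).
Order: Ruiz, Johansson, Kowalski, Baptiste, Andersen, Lindqvist. So position 4.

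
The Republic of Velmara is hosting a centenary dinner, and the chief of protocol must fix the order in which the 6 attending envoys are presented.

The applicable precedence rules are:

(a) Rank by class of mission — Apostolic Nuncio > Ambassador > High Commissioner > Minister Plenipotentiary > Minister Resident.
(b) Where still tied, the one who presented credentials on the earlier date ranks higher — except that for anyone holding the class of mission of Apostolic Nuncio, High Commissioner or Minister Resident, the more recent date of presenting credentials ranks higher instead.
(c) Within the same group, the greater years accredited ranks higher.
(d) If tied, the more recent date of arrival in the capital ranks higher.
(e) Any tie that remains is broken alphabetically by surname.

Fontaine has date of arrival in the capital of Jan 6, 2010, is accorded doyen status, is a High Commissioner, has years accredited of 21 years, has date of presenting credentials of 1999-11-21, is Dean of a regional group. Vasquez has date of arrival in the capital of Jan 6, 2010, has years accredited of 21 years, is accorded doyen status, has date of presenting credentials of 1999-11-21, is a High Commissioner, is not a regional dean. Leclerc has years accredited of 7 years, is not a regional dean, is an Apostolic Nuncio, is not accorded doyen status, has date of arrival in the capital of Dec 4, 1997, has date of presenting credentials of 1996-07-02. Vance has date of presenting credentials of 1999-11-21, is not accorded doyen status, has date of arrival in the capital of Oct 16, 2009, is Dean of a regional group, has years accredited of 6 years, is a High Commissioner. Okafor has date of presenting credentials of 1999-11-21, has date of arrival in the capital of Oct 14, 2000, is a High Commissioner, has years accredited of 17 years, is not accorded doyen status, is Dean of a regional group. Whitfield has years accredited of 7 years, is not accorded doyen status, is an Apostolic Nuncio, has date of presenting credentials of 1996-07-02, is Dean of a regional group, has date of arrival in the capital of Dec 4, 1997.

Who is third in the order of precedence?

Fontaine

By class of mission: Leclerc and Whitfield (Apostolic Nuncio); then Fontaine, Vasquez, Okafor and Vance (High Commissioner).
Leclerc and Whitfield both have date of presenting credentials 1996-07-02, so the next rule applies.
Leclerc and Whitfield both have years accredited 7 years, so the next rule applies.
Leclerc and Whitfield both have date of arrival in the capital Dec 4, 1997, so the next rule applies.
Among Leclerc and Whitfield, alphabetically by surname: Leclerc before Whitfield.
Fontaine, Vasquez, Okafor and Vance all have date of presenting credentials 1999-11-21, so the next rule applies.
Among Fontaine, Vasquez, Okafor and Vance, by years accredited (higher first): Fontaine and Vasquez (21 years) before Okafor (17 years) before Vance (6 years).
Fontaine and Vasquez both have date of arrival in the capital Jan 6, 2010, so the next rule applies.
Among Fontaine and Vasquez, alphabetically by surname: Fontaine before Vasquez.
Order: Leclerc, Whitfield, Fontaine, Vasquez, Okafor, Vance.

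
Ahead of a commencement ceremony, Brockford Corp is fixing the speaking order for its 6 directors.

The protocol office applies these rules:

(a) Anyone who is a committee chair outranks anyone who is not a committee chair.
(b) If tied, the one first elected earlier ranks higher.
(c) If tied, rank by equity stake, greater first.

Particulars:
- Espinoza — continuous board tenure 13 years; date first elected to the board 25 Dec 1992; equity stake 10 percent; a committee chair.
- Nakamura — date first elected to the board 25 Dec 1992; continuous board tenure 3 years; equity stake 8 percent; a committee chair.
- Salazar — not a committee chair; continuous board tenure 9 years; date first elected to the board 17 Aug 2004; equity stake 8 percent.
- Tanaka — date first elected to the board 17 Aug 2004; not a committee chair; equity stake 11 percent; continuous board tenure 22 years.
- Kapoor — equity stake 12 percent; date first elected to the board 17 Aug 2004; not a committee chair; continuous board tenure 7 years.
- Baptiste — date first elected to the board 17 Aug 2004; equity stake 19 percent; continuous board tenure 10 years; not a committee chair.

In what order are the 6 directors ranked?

Espinoza, Nakamura, Baptiste, Kapoor, Tanaka, Salazar

By the first rule: Espinoza and Nakamura (both a committee chair); then Baptiste, Kapoor, Tanaka and Salazar (each not a committee chair).
Espinoza and Nakamura both have date first elected to the board 25 Dec 1992, so the next rule applies.
Among Espinoza and Nakamura, by equity stake (higher first): Espinoza (10 percent) before Nakamura (8 percent).
Baptiste, Kapoor, Tanaka and Salazar all have date first elected to the board 17 Aug 2004, so the next rule applies.
Among Baptiste, Kapoor, Tanaka and Salazar, by equity stake (higher first): Baptiste (19 percent) before Kapoor (12 percent) before Tanaka (11 percent) before Salazar (8 percent).
Full order: Espinoza, Nakamura, Baptiste, Kapoor, Tanaka, Salazar.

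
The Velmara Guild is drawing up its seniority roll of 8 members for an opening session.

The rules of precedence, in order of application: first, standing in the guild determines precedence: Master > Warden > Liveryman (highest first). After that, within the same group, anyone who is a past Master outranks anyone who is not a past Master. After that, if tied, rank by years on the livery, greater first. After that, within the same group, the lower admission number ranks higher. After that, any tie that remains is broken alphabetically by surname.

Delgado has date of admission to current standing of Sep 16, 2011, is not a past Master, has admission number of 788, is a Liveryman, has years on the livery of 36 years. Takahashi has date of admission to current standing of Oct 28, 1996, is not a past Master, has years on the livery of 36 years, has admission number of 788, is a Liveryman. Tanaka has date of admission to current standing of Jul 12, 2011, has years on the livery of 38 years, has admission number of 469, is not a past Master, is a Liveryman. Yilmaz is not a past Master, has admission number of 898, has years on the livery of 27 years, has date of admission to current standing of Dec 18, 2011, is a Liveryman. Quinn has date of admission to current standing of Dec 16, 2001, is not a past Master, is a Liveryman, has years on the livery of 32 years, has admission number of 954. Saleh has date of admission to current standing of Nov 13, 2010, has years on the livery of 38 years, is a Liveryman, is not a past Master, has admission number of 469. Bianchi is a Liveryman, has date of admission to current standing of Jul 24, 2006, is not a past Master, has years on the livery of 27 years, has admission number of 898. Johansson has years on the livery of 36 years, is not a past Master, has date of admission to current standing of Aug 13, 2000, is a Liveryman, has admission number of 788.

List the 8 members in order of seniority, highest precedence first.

By standing in the guild: Saleh, Tanaka, Delgado, Johansson, Takahashi, Quinn, Bianchi and Yilmaz (Liveryman).
Saleh, Tanaka, Delgado, Johansson, Takahashi, Quinn, Bianchi and Yilmaz are each not a past Master, so the next rule applies.
Among Saleh, Tanaka, Delgado, Johansson, Takahashi, Quinn, Bianchi and Yilmaz, by years on the livery (higher first): Saleh and Tanaka (38 years) before Delgado, Johansson and Takahashi (36 years) before Quinn (32 years) before Bianchi and Yilmaz (27 years).
Saleh and Tanaka both have admission number 469, so the next rule applies.
Among Saleh and Tanaka, alphabetically by surname: Saleh before Tanaka.
Delgado, Johansson and Takahashi all have admission number 788, so the next rule applies.
Among Delgado, Johansson and Takahashi, alphabetically by surname: Delgado before Johansson before Takahashi.
Bianchi and Yilmaz both have admission number 898, so the next rule applies.
Among Bianchi and Yilmaz, alphabetically by surname: Bianchi before Yilmaz.
Full order: Saleh, Tanaka, Delgado, Johansson, Takahashi, Quinn, Bianchi, Yilmaz.

Saleh, Tanaka, Delgado, Johansson, Takahashi, Quinn, Bianchi, Yilmaz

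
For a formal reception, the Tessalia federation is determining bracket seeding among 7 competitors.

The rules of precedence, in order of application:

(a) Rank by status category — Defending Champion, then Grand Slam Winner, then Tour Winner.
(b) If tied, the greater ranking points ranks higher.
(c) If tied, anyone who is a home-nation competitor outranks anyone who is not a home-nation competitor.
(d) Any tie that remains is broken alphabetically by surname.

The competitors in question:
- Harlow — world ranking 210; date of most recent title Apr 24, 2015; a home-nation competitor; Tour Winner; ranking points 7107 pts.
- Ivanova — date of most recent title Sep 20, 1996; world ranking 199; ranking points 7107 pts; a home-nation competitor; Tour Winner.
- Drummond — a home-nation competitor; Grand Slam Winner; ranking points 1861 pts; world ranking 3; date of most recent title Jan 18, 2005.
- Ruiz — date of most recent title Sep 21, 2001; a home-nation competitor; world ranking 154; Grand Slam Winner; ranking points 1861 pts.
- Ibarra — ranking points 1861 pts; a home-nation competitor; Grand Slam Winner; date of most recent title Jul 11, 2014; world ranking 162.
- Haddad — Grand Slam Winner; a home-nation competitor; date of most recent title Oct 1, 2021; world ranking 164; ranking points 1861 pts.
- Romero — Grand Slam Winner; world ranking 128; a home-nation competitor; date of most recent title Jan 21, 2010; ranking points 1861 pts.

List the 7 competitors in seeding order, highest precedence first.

Drummond, Haddad, Ibarra, Romero, Ruiz, Harlow, Ivanova

By status category: Drummond, Haddad, Ibarra, Romero and Ruiz (Grand Slam Winner); then Harlow and Ivanova (Tour Winner).
Drummond, Haddad, Ibarra, Romero and Ruiz all have ranking points 1861 pts, so the next rule applies.
Drummond, Haddad, Ibarra, Romero and Ruiz are each a home-nation competitor, so the next rule applies.
Among Drummond, Haddad, Ibarra, Romero and Ruiz, alphabetically by surname: Drummond before Haddad before Ibarra before Romero before Ruiz.
Harlow and Ivanova both have ranking points 7107 pts, so the next rule applies.
Harlow and Ivanova are each a home-nation competitor, so the next rule applies.
Among Harlow and Ivanova, alphabetically by surname: Harlow before Ivanova.
Full order: Drummond, Haddad, Ibarra, Romero, Ruiz, Harlow, Ivanova.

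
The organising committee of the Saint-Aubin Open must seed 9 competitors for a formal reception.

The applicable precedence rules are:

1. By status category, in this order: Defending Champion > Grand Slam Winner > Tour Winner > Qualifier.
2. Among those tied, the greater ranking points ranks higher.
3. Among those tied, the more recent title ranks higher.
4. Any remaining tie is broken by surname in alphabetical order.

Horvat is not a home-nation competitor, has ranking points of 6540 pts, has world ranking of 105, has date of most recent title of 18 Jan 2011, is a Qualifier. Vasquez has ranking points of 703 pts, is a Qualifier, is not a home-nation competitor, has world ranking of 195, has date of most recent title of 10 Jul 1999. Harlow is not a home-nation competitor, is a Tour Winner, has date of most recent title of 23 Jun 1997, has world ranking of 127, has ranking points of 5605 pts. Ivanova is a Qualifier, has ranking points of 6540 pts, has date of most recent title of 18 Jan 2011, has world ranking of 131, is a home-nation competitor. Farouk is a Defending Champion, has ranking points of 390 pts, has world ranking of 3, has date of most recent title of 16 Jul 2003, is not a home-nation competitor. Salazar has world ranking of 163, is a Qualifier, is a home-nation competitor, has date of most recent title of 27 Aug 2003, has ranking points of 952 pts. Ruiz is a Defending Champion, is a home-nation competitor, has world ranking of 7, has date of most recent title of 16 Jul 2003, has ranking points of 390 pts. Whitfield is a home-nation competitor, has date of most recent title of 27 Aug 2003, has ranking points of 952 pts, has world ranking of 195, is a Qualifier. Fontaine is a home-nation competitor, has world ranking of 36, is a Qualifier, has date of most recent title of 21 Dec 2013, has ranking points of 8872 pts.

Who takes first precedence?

By status category: Farouk and Ruiz (Defending Champion); then Harlow (Tour Winner); then Fontaine, Horvat, Ivanova, Salazar, Whitfield and Vasquez (Qualifier).
Farouk and Ruiz both have ranking points 390 pts, so the next rule applies.
Farouk and Ruiz both have date of most recent title 16 Jul 2003, so the next rule applies.
Among Farouk and Ruiz, alphabetically by surname: Farouk before Ruiz.
Among Fontaine, Horvat, Ivanova, Salazar, Whitfield and Vasquez, by ranking points (higher first): Fontaine (8872 pts) before Horvat and Ivanova (6540 pts) before Salazar and Whitfield (952 pts) before Vasquez (703 pts).
Horvat and Ivanova both have date of most recent title 18 Jan 2011, so the next rule applies.
Among Horvat and Ivanova, alphabetically by surname: Horvat before Ivanova.
Salazar and Whitfield both have date of most recent title 27 Aug 2003, so the next rule applies.
Among Salazar and Whitfield, alphabetically by surname: Salazar before Whitfield.
Order: Farouk, Ruiz, Harlow, Fontaine, Horvat, Ivanova, Salazar, Whitfield, Vasquez.

Farouk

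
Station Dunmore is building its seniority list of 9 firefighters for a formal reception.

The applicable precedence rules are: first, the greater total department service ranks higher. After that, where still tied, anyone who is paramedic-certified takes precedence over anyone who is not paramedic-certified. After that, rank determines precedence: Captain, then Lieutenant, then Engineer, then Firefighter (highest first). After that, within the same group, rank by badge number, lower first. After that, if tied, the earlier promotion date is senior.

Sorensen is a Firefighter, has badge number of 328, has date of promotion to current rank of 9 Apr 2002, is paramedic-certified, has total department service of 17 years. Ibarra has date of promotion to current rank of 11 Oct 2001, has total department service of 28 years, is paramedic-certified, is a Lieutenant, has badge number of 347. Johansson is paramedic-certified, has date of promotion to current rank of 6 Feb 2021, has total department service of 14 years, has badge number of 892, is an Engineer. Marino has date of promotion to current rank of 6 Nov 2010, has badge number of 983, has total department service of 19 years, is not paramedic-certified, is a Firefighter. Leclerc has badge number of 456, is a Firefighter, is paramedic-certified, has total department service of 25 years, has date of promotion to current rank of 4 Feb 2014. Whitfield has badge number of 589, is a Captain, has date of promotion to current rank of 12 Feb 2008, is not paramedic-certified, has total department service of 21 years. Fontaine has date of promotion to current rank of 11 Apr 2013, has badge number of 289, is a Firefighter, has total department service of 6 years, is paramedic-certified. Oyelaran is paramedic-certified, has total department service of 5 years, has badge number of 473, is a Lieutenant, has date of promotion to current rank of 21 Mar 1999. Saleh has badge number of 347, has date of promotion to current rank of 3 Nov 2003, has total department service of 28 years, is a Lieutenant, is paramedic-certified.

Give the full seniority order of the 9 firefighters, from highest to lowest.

Ibarra, Saleh, Leclerc, Whitfield, Marino, Sorensen, Johansson, Fontaine, Oyelaran

By total department service (higher first): Ibarra and Saleh (both 28 years); then Leclerc (25 years); then Whitfield (21 years); then Marino (19 years); then Sorensen (17 years); then Johansson (14 years); then Fontaine (6 years); then Oyelaran (5 years).
Ibarra and Saleh are each paramedic-certified, so the next rule applies.
Ibarra and Saleh are each Lieutenant, so the next rule applies.
Ibarra and Saleh both have badge number 347, so the next rule applies.
Among Ibarra and Saleh, by date of promotion to current rank (earlier first): Ibarra (11 Oct 2001) before Saleh (3 Nov 2003).
Full order: Ibarra, Saleh, Leclerc, Whitfield, Marino, Sorensen, Johansson, Fontaine, Oyelaran.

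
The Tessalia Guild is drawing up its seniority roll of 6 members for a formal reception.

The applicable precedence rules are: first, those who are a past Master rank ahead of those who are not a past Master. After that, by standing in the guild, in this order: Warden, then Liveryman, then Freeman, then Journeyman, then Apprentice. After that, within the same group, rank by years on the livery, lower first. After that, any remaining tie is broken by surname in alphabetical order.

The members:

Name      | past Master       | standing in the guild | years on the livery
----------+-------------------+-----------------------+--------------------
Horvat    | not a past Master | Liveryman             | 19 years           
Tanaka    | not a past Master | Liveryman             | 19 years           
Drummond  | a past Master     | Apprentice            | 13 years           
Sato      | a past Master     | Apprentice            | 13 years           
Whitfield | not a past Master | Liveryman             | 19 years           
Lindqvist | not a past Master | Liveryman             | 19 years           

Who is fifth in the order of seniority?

By the first rule: Drummond and Sato (both a past Master); then Horvat, Lindqvist, Tanaka and Whitfield (each not a past Master).
Drummond and Sato are each Apprentice, so the next rule applies.
Drummond and Sato both have years on the livery 13 years, so the next rule applies.
Among Drummond and Sato, alphabetically by surname: Drummond before Sato.
Horvat, Lindqvist, Tanaka and Whitfield are each Liveryman, so the next rule applies.
Horvat, Lindqvist, Tanaka and Whitfield all have years on the livery 19 years, so the next rule applies.
Among Horvat, Lindqvist, Tanaka and Whitfield, alphabetically by surname: Horvat before Lindqvist before Tanaka before Whitfield.
Order: Drummond, Sato, Horvat, Lindqvist, Tanaka, Whitfield.

Tanaka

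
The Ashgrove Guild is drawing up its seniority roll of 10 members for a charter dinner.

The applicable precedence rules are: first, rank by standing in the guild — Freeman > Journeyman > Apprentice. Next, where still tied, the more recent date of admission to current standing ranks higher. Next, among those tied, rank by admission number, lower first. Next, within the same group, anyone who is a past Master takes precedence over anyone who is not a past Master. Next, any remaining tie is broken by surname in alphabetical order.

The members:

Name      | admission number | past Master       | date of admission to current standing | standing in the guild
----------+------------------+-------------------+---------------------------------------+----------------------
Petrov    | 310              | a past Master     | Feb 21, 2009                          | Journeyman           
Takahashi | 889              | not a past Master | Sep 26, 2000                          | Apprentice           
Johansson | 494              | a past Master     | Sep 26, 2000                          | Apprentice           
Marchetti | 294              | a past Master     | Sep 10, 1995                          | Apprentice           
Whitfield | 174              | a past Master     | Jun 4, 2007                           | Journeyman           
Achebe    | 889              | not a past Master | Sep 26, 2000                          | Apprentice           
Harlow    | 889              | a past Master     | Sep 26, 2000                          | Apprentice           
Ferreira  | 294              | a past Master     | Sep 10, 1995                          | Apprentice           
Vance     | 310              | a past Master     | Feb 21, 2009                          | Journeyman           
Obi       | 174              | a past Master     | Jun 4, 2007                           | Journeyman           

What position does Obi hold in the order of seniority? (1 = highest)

3

By standing in the guild: Petrov, Vance, Obi and Whitfield (Journeyman); then Johansson, Harlow, Achebe, Takahashi, Ferreira and Marchetti (Apprentice).
Among Petrov, Vance, Obi and Whitfield, by date of admission to current standing (later first): Petrov and Vance (Feb 21, 2009) before Obi and Whitfield (Jun 4, 2007).
Petrov and Vance both have admission number 310, so the next rule applies.
Petrov and Vance are each a past Master, so the next rule applies.
Among Petrov and Vance, alphabetically by surname: Petrov before Vance.
Obi and Whitfield both have admission number 174, so the next rule applies.
Obi and Whitfield are each a past Master, so the next rule applies.
Among Obi and Whitfield, alphabetically by surname: Obi before Whitfield.
Among Johansson, Harlow, Achebe, Takahashi, Ferreira and Marchetti, by date of admission to current standing (later first): Johansson, Harlow, Achebe and Takahashi (Sep 26, 2000) before Ferreira and Marchetti (Sep 10, 1995).
Among Johansson, Harlow, Achebe and Takahashi, by admission number (lower first): Johansson (494) before Harlow, Achebe and Takahashi (889).
Among Harlow, Achebe and Takahashi, a past Master before not a past Master: Harlow (a past Master) before Achebe and Takahashi (not a past Master).
Among Achebe and Takahashi, alphabetically by surname: Achebe before Takahashi.
Ferreira and Marchetti both have admission number 294, so the next rule applies.
Ferreira and Marchetti are each a past Master, so the next rule applies.
Among Ferreira and Marchetti, alphabetically by surname: Ferreira before Marchetti.
Order: Petrov, Vance, Obi, Whitfield, Johansson, Harlow, Achebe, Takahashi, Ferreira, Marchetti. So position 3.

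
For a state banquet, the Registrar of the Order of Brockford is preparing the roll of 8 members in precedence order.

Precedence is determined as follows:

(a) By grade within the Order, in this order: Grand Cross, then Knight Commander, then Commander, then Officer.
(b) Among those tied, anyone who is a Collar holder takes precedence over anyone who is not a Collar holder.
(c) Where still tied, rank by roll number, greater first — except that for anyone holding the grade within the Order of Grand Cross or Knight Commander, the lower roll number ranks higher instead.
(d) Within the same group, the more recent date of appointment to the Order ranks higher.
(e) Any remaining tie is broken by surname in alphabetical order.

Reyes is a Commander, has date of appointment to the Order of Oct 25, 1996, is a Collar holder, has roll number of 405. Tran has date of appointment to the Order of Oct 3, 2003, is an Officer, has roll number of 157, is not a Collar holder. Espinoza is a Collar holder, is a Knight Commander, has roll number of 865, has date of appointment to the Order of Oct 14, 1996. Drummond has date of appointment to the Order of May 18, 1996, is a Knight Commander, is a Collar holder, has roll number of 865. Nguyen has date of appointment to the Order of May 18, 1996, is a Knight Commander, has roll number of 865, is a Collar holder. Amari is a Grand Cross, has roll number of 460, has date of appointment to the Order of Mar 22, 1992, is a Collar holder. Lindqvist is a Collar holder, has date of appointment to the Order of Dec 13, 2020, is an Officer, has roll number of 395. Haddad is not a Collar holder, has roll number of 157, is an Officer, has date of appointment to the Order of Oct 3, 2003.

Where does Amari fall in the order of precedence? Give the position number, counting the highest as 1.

1

By grade within the Order: Amari (Grand Cross); then Espinoza, Drummond and Nguyen (Knight Commander); then Reyes (Commander); then Lindqvist, Haddad and Tran (Officer).
Espinoza, Drummond and Nguyen are each a Collar holder, so the next rule applies.
Espinoza, Drummond and Nguyen all have roll number 865, so the next rule applies.
Among Espinoza, Drummond and Nguyen, by date of appointment to the Order (later first): Espinoza (Oct 14, 1996) before Drummond and Nguyen (May 18, 1996).
Among Drummond and Nguyen, alphabetically by surname: Drummond before Nguyen.
Among Lindqvist, Haddad and Tran, a Collar holder before not a Collar holder: Lindqvist (a Collar holder) before Haddad and Tran (not a Collar holder).
Haddad and Tran both have roll number 157, so the next rule applies.
Haddad and Tran both have date of appointment to the Order Oct 3, 2003, so the next rule applies.
Among Haddad and Tran, alphabetically by surname: Haddad before Tran.
Order: Amari, Espinoza, Drummond, Nguyen, Reyes, Lindqvist, Haddad, Tran. So position 1.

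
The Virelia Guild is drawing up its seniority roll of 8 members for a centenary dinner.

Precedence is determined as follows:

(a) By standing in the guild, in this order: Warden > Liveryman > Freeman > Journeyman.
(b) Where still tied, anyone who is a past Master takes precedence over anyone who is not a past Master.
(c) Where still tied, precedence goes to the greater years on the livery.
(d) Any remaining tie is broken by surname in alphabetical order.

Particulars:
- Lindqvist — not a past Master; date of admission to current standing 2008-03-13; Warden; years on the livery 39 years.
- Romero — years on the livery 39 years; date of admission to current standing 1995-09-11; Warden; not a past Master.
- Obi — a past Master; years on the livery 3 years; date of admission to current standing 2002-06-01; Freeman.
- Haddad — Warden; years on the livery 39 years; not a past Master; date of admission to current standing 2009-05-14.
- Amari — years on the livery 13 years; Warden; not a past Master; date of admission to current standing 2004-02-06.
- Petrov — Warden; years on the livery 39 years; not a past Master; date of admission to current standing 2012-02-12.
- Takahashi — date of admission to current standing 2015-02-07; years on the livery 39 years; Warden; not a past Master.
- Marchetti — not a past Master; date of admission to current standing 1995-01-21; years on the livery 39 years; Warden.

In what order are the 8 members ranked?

Haddad, Lindqvist, Marchetti, Petrov, Romero, Takahashi, Amari, Obi

By standing in the guild: Haddad, Lindqvist, Marchetti, Petrov, Romero, Takahashi and Amari (Warden); then Obi (Freeman).
Haddad, Lindqvist, Marchetti, Petrov, Romero, Takahashi and Amari are each not a past Master, so the next rule applies.
Among Haddad, Lindqvist, Marchetti, Petrov, Romero, Takahashi and Amari, by years on the livery (higher first): Haddad, Lindqvist, Marchetti, Petrov, Romero and Takahashi (39 years) before Amari (13 years).
Among Haddad, Lindqvist, Marchetti, Petrov, Romero and Takahashi, alphabetically by surname: Haddad before Lindqvist before Marchetti before Petrov before Romero before Takahashi.
Full order: Haddad, Lindqvist, Marchetti, Petrov, Romero, Takahashi, Amari, Obi.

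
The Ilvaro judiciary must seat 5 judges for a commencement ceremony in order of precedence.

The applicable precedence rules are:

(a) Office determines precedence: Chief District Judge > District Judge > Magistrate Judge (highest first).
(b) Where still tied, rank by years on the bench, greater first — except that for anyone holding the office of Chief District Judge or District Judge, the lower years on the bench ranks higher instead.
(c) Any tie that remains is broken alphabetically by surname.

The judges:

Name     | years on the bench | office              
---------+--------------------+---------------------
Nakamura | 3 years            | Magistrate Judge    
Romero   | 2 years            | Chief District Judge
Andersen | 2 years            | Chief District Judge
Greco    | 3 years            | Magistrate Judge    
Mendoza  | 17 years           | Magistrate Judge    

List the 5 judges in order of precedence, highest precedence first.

By office: Andersen and Romero (Chief District Judge); then Mendoza, Greco and Nakamura (Magistrate Judge).
Andersen and Romero both have years on the bench 2 years, so the next rule applies.
Among Andersen and Romero, alphabetically by surname: Andersen before Romero.
Among Mendoza, Greco and Nakamura, by years on the bench (higher first): Mendoza (17 years) before Greco and Nakamura (3 years).
Among Greco and Nakamura, alphabetically by surname: Greco before Nakamura.
Full order: Andersen, Romero, Mendoza, Greco, Nakamura.

Andersen, Romero, Mendoza, Greco, Nakamura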